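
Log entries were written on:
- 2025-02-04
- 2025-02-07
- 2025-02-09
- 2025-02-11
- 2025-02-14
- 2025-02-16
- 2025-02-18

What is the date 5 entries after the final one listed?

2025-03-02

Every event lands on a Tuesday or Friday or Sunday (gaps cycle 3, 2, 2, 3, 2, 2).
So the schedule is: every Tuesday, Friday and Sunday.
Next Friday: 2025-02-21.
Next Sunday: 2025-02-23.
The following Tuesday is 2025-02-25.
The following Friday is 2025-02-28.
Next Sunday: 2025-03-02.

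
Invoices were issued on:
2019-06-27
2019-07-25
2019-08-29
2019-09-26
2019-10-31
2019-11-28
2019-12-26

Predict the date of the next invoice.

2020-01-30

Every date is a Thursday; gaps 28, 35, 28, 35, 28, 28 days.
Each is the last Thursday of its month (at least one falls on the 29th or later, ruling out '4th Thursday').
Last Thursday of January 2020: 2020-01-30.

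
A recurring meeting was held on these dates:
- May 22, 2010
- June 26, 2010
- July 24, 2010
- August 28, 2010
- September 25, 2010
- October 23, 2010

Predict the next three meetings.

These are Saturdays at 28- or 35-day spacing (35, 28, 35, 28, 28).
The pattern: 4th Saturday of the month.
4th Saturday of November 2010: November 27, 2010.
4th Saturday of December 2010: December 25, 2010.
4th Saturday of January 2011: January 22, 2011.

November 27, 2010; December 25, 2010; January 22, 2011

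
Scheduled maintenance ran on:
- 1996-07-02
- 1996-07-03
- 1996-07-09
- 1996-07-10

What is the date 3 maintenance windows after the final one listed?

1996-07-23

Gaps: 1, 6, 1 days — not constant, but cyclic with period 2.
The events fall on every Tuesday and Wednesday.
The following Tuesday is 1996-07-16.
Next Wednesday: 1996-07-17.
Next Tuesday: 1996-07-23.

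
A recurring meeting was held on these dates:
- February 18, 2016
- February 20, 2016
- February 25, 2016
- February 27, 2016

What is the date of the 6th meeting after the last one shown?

March 19, 2016

Gaps: 2, 5, 2 days — not constant, but cyclic with period 2.
The events fall on every Thursday and Saturday.
The following Thursday is March 3, 2016.
Next Saturday: March 5, 2016.
Next Thursday: March 10, 2016.
The following Saturday is March 12, 2016.
The following Thursday is March 17, 2016.
Next Saturday: March 19, 2016.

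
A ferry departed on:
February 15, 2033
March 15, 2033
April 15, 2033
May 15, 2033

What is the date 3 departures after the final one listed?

August 15, 2033

The day-of-month is always 15 (28, 31, 30 days between events).
So this recurs on the 15th of each month.
Next: June 2033 → June 15, 2033.
Next: July 2033 → July 15, 2033.
Next: August 2033 → August 15, 2033.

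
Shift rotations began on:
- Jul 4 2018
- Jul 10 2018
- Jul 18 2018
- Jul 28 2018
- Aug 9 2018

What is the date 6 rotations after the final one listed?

Dec 1 2018

The spacing grows by 2 each time: 6, 8, 10, 12 days.
Next gap: 14 days. Aug 9 2018 + 14 days = Aug 23 2018.
Next gap: 16 days. Aug 23 2018 + 16 days = Sep 8 2018.
Next gap: 18 days. Sep 8 2018 + 18 days = Sep 26 2018.
Next gap: 20 days. Sep 26 2018 + 20 days = Oct 16 2018.
Next gap: 22 days. Oct 16 2018 + 22 days = Nov 7 2018.
Next gap: 24 days. Nov 7 2018 + 24 days = Dec 1 2018.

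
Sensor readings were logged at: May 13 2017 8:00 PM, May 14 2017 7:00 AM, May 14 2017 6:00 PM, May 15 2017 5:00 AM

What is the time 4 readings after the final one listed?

Spacing: 11, 11, 11 h — constant 11 h.
May 15 2017 5:00 AM + 11 h = May 15 2017 4:00 PM.
May 15 2017 4:00 PM + 11 h = May 16 2017 3:00 AM.
May 16 2017 3:00 AM + 11 h = May 16 2017 2:00 PM.
May 16 2017 2:00 PM + 11 h = May 17 2017 1:00 AM.

May 17 2017 1:00 AM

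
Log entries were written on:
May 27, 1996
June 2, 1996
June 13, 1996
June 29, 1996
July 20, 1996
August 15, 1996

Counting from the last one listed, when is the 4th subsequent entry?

Gaps: 6, 11, 16, 21, 26 days — each gap is 5 larger than the previous one.
Next gap: 31 days. August 15, 1996 + 31 days = September 15, 1996.
Next gap: 36 days. September 15, 1996 + 36 days = October 21, 1996.
Next gap: 41 days. October 21, 1996 + 41 days = December 1, 1996.
Next gap: 46 days. December 1, 1996 + 46 days = January 16, 1997.

January 16, 1997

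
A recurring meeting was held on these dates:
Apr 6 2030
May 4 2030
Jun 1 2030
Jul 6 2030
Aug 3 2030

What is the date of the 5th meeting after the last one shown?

Jan 4 2031

Gaps: 28, 28, 35, 28 days — a mix of 28 and 35. Every date is a Saturday.
Each is the 1st Saturday of its month.
1st Saturday of September 2030: Sep 7 2030.
October 2030 — 1st Saturday is Oct 5 2030.
November 2030 — 1st Saturday is Nov 2 2030.
December 2030 — 1st Saturday is Dec 7 2030.
January 2031 — 1st Saturday is Jan 4 2031.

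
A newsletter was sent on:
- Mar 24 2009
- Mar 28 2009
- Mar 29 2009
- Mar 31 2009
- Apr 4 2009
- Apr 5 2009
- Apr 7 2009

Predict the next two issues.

Apr 11 2009, Apr 12 2009

Every event lands on a Tuesday or Saturday or Sunday (gaps cycle 4, 1, 2, 4, 1, 2).
So the schedule is: every Tuesday, Saturday and Sunday.
The following Saturday is Apr 11 2009.
The following Sunday is Apr 12 2009.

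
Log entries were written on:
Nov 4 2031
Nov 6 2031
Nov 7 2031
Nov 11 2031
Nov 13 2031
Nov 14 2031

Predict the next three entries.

Gaps: 2, 1, 4, 2, 1 days — not constant, but cyclic with period 3.
The events fall on every Tuesday, Thursday and Friday.
The following Tuesday is Nov 18 2031.
The following Thursday is Nov 20 2031.
Next Friday: Nov 21 2031.

Nov 18 2031, Nov 20 2031, Nov 21 2031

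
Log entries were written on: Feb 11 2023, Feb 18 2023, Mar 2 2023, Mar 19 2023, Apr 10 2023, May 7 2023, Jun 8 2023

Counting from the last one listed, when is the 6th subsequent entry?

Mar 31 2024

Gaps: 7, 12, 17, 22, 27, 32 days — each gap is 5 larger than the previous one.
Next gap: 37 days. Jun 8 2023 + 37 days = Jul 15 2023.
Next gap: 42 days. Jul 15 2023 + 42 days = Aug 26 2023.
Next gap: 47 days. Aug 26 2023 + 47 days = Oct 12 2023.
Next gap: 52 days. Oct 12 2023 + 52 days = Dec 3 2023.
Next gap: 57 days. Dec 3 2023 + 57 days = Jan 29 2024.
Next gap: 62 days. Jan 29 2024 + 62 days = Mar 31 2024.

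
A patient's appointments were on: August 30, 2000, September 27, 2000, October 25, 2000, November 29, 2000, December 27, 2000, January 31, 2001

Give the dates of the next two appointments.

All Wednesdays; the gaps (28, 28, 35, 28, 35) vary with month length.
This is the last Wednesday of each month.
Last Wednesday of February 2001: February 28, 2001.
March 2001 ends with Wednesday March 28, 2001.

February 28, 2001; March 28, 2001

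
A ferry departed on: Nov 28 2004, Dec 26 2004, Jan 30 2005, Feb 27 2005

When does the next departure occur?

Mar 27 2005

These are Sundays with 28, 35, 28-day gaps.
Each is the final Sunday of its month — Jan 30 2005 is past the 28th, so '4th Sunday' doesn't fit.
Last Sunday of March 2005: Mar 27 2005.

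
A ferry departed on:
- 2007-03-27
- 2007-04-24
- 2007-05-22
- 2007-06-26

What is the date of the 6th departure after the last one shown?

2007-12-25

All dates are Tuesdays, 28, 28, 35 days apart.
Specifically, the 4th Tuesday of each month.
July 2007 — 4th Tuesday is 2007-07-24.
August 2007 — 4th Tuesday is 2007-08-28.
4th Tuesday of September 2007: 2007-09-25.
October 2007 — 4th Tuesday is 2007-10-23.
4th Tuesday of November 2007: 2007-11-27.
December 2007 — 4th Tuesday is 2007-12-25.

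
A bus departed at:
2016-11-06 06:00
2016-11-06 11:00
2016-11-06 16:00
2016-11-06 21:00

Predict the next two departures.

The interval is a steady 5 hours (5, 5, 5).
2016-11-06 21:00 + 5 h = 2016-11-07 02:00.
2016-11-07 02:00 + 5 h = 2016-11-07 07:00.

2016-11-07 02:00, 2016-11-07 07:00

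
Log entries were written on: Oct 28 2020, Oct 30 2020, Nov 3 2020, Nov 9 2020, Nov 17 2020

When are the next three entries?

The spacing grows by 2 each time: 2, 4, 6, 8 days.
Next gap: 10 days. Nov 17 2020 + 10 days = Nov 27 2020.
Next gap: 12 days. Nov 27 2020 + 12 days = Dec 9 2020.
Next gap: 14 days. Dec 9 2020 + 14 days = Dec 23 2020.

Nov 27 2020, Dec 9 2020, Dec 23 2020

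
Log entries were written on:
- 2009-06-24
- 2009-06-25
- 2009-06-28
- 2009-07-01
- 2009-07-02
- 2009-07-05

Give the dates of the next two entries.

Gaps: 1, 3, 3, 1, 3 days — not constant, but cyclic with period 3.
The events fall on every Wednesday, Thursday and Sunday.
The following Wednesday is 2009-07-08.
The following Thursday is 2009-07-09.

2009-07-08, 2009-07-09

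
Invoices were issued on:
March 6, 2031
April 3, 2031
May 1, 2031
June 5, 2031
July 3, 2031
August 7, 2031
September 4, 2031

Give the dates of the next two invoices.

October 2, 2031; November 6, 2031

Gaps: 28, 28, 35, 28, 35, 28 days — a mix of 28 and 35. Every date is a Thursday.
Each is the 1st Thursday of its month.
1st Thursday of October 2031: October 2, 2031.
November 2031 — 1st Thursday is November 6, 2031.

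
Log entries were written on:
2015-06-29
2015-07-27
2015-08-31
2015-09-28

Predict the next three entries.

These are Mondays with 28, 35, 28-day gaps.
Each is the final Monday of its month — 2015-06-29 is past the 28th, so '4th Monday' doesn't fit.
Last Monday of October 2015: 2015-10-26.
November 2015 ends with Monday 2015-11-30.
Last Monday of December 2015: 2015-12-28.

2015-10-26, 2015-11-30, 2015-12-28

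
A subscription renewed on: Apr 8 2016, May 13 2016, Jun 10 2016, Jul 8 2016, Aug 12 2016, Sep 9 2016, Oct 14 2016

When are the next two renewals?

Nov 11 2016, Dec 9 2016

Gaps: 35, 28, 28, 35, 28, 35 days — a mix of 28 and 35. Every date is a Friday.
Each is the 2nd Friday of its month.
November 2016 — 2nd Friday is Nov 11 2016.
2nd Friday of December 2016: Dec 9 2016.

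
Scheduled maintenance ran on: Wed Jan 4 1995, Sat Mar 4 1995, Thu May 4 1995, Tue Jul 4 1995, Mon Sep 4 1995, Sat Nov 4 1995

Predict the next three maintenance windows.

Thu Jan 4 1996, Mon Mar 4 1996, Sat May 4 1996

Gaps: 59, 61, 61, 62, 61 days — not constant. Every event is on the 4th of the month.
Pattern: the 4th of every 2 months.
January 1996: Thu Jan 4 1996.
March 1996: Mon Mar 4 1996.
Next: May 1996 → Sat May 4 1996.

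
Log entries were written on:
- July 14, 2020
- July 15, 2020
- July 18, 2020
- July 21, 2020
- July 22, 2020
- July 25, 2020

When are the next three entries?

July 28, 2020; July 29, 2020; August 1, 2020

The gap pattern 1, 3, 3, 1, 3 repeats every 3 events.
These are the Tuesdays, Wednesdays and Saturdays of each week.
Next Tuesday: July 28, 2020.
The following Wednesday is July 29, 2020.
Next Saturday: August 1, 2020.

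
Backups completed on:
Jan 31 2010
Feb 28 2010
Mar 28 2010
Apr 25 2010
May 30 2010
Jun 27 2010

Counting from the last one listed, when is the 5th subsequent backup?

Nov 28 2010

All Sundays; the gaps (28, 28, 28, 35, 28) vary with month length.
This is the last Sunday of each month.
Last Sunday of July 2010: Jul 25 2010.
Last Sunday of August 2010: Aug 29 2010.
Last Sunday of September 2010: Sep 26 2010.
Last Sunday of October 2010: Oct 31 2010.
Last Sunday of November 2010: Nov 28 2010.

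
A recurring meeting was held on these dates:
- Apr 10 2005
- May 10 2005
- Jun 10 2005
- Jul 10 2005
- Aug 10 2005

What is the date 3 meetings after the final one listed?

Each date is the 10th; the gaps (30, 31, 30, 31) track the month lengths.
The rule is the 10th of each month.
September 2005: Sep 10 2005.
Next: October 2005 → Oct 10 2005.
Next: November 2005 → Nov 10 2005.

Nov 10 2005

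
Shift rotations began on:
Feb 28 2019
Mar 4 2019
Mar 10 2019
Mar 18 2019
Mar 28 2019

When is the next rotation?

Apr 9 2019

Intervals are 4, 6, 8, 10 days — an arithmetic progression with common difference 2.
Next gap: 12 days. Mar 28 2019 + 12 days = Apr 9 2019.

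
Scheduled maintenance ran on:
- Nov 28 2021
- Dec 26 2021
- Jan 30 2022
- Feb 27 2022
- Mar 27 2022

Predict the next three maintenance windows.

All Sundays; the gaps (28, 35, 28, 28) vary with month length.
This is the last Sunday of each month.
April 2022 ends with Sunday Apr 24 2022.
Last Sunday of May 2022: May 29 2022.
Last Sunday of June 2022: Jun 26 2022.

Apr 24 2022, May 29 2022, Jun 26 2022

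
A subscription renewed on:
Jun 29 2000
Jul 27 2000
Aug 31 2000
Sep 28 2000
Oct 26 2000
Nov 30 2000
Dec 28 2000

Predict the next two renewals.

Jan 25 2001, Feb 22 2001

These are Thursdays with 28, 35, 28, 28, 35, 28-day gaps.
Each is the final Thursday of its month — Jun 29 2000 is past the 28th, so '4th Thursday' doesn't fit.
January 2001 ends with Thursday Jan 25 2001.
February 2001 ends with Thursday Feb 22 2001.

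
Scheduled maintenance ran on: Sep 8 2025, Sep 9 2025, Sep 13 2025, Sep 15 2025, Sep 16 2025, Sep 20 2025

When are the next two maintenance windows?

Every event lands on a Monday or Tuesday or Saturday (gaps cycle 1, 4, 2, 1, 4).
So the schedule is: every Monday, Tuesday and Saturday.
Next Monday: Sep 22 2025.
Next Tuesday: Sep 23 2025.

Sep 22 2025, Sep 23 2025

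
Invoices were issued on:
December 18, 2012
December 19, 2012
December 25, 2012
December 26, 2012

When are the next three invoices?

The gap pattern 1, 6, 1 repeats every 2 events.
These are the Tuesdays and Wednesdays of each week.
Next Tuesday: January 1, 2013.
Next Wednesday: January 2, 2013.
The following Tuesday is January 8, 2013.

January 1, 2013; January 2, 2013; January 8, 2013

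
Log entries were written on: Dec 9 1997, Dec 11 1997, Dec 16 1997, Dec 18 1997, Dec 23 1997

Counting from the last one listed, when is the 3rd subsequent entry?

Jan 1 1998

The gap pattern 2, 5, 2, 5 repeats every 2 events.
These are the Tuesdays and Thursdays of each week.
Next Thursday: Dec 25 1997.
The following Tuesday is Dec 30 1997.
Next Thursday: Jan 1 1998.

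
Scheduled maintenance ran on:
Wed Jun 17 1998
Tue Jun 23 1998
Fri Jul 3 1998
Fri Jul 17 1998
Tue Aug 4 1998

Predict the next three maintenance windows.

The spacing grows by 4 each time: 6, 10, 14, 18 days.
Next gap: 22 days. Tue Aug 4 1998 + 22 days = Wed Aug 26 1998.
Next gap: 26 days. Wed Aug 26 1998 + 26 days = Mon Sep 21 1998.
Next gap: 30 days. Mon Sep 21 1998 + 30 days = Wed Oct 21 1998.

Wed Aug 26 1998, Mon Sep 21 1998, Wed Oct 21 1998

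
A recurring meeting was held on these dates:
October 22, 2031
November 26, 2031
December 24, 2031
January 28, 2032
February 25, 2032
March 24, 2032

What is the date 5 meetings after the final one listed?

August 25, 2032

These are Wednesdays at 28- or 35-day spacing (35, 28, 35, 28, 28).
The pattern: 4th Wednesday of the month.
April 2032 — 4th Wednesday is April 28, 2032.
4th Wednesday of May 2032: May 26, 2032.
June 2032 — 4th Wednesday is June 23, 2032.
July 2032 — 4th Wednesday is July 28, 2032.
August 2032 — 4th Wednesday is August 25, 2032.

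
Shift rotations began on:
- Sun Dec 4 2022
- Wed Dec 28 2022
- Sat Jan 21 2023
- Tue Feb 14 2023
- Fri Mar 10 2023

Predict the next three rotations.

Gaps between consecutive events: 24, 24, 24, 24 days — a constant 24-day interval.
Fri Mar 10 2023 + 24 days = Mon Apr 3 2023.
Mon Apr 3 2023 + 24 days = Thu Apr 27 2023.
Thu Apr 27 2023 + 24 days = Sun May 21 2023.

Mon Apr 3 2023, Thu Apr 27 2023, Sun May 21 2023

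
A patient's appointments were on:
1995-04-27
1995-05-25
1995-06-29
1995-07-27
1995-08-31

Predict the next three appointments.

Every date is a Thursday; gaps 28, 35, 28, 35 days.
Each is the last Thursday of its month (at least one falls on the 29th or later, ruling out '4th Thursday').
September 1995 ends with Thursday 1995-09-28.
October 1995 ends with Thursday 1995-10-26.
Last Thursday of November 1995: 1995-11-30.

1995-09-28, 1995-10-26, 1995-11-30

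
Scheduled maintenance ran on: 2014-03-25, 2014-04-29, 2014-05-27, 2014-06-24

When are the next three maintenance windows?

2014-07-29, 2014-08-26, 2014-09-30

All Tuesdays; the gaps (35, 28, 28) vary with month length.
This is the last Tuesday of each month.
Last Tuesday of July 2014: 2014-07-29.
Last Tuesday of August 2014: 2014-08-26.
September 2014 ends with Tuesday 2014-09-30.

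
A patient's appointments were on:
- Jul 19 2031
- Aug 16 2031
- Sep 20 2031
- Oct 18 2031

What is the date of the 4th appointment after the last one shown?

These are Saturdays at 28- or 35-day spacing (28, 35, 28).
The pattern: 3rd Saturday of the month.
November 2031 — 3rd Saturday is Nov 15 2031.
3rd Saturday of December 2031: Dec 20 2031.
3rd Saturday of January 2032: Jan 17 2032.
February 2032 — 3rd Saturday is Feb 21 2032.

Feb 21 2032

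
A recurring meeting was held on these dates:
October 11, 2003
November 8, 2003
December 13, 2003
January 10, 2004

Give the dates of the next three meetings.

Gaps: 28, 35, 28 days — a mix of 28 and 35. Every date is a Saturday.
Each is the 2nd Saturday of its month.
February 2004 — 2nd Saturday is February 14, 2004.
2nd Saturday of March 2004: March 13, 2004.
April 2004 — 2nd Saturday is April 10, 2004.

February 14, 2004; March 13, 2004; April 10, 2004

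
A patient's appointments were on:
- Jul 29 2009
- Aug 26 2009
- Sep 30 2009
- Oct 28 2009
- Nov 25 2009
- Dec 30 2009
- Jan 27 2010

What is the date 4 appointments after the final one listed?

All Wednesdays; the gaps (28, 35, 28, 28, 35, 28) vary with month length.
This is the last Wednesday of each month.
Last Wednesday of February 2010: Feb 24 2010.
Last Wednesday of March 2010: Mar 31 2010.
April 2010 ends with Wednesday Apr 28 2010.
May 2010 ends with Wednesday May 26 2010.

May 26 2010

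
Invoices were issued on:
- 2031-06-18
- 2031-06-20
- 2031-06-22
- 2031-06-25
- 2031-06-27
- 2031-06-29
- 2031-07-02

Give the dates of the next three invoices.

2031-07-04, 2031-07-06, 2031-07-09

The gap pattern 2, 2, 3, 2, 2, 3 repeats every 3 events.
These are the Wednesdays, Fridays and Sundays of each week.
The following Friday is 2031-07-04.
Next Sunday: 2031-07-06.
The following Wednesday is 2031-07-09.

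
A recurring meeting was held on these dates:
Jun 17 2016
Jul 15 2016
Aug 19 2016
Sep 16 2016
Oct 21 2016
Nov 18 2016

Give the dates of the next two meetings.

Dec 16 2016, Jan 20 2017

These are Fridays at 28- or 35-day spacing (28, 35, 28, 35, 28).
The pattern: 3rd Friday of the month.
December 2016 — 3rd Friday is Dec 16 2016.
January 2017 — 3rd Friday is Jan 20 2017.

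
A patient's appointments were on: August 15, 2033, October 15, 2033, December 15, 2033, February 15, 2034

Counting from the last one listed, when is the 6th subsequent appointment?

Gaps: 61, 61, 62 days — not constant. Every event is on the 15th of the month.
Pattern: the 15th of every 2 months.
April 2034: April 15, 2034.
Next: June 2034 → June 15, 2034.
August 2034: August 15, 2034.
Next: October 2034 → October 15, 2034.
Next: December 2034 → December 15, 2034.
February 2035: February 15, 2035.

February 15, 2035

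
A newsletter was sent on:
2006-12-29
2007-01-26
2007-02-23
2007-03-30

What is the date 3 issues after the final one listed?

2007-06-29

All Fridays; the gaps (28, 28, 35) vary with month length.
This is the last Friday of each month.
April 2007 ends with Friday 2007-04-27.
Last Friday of May 2007: 2007-05-25.
June 2007 ends with Friday 2007-06-29.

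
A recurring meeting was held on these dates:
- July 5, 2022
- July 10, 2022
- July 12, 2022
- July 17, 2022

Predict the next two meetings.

The gap pattern 5, 2, 5 repeats every 2 events.
These are the Tuesdays and Sundays of each week.
The following Tuesday is July 19, 2022.
Next Sunday: July 24, 2022.

July 19, 2022; July 24, 2022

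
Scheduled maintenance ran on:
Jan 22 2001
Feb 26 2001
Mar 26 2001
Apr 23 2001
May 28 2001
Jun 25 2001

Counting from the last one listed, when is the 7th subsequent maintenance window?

Jan 28 2002

Gaps: 35, 28, 28, 35, 28 days — a mix of 28 and 35. Every date is a Monday.
Each is the 4th Monday of its month.
4th Monday of July 2001: Jul 23 2001.
August 2001 — 4th Monday is Aug 27 2001.
4th Monday of September 2001: Sep 24 2001.
October 2001 — 4th Monday is Oct 22 2001.
November 2001 — 4th Monday is Nov 26 2001.
4th Monday of December 2001: Dec 24 2001.
January 2002 — 4th Monday is Jan 28 2002.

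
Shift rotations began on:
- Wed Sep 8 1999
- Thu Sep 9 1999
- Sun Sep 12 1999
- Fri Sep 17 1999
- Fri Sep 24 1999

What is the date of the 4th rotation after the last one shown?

Thu Nov 11 1999

Intervals are 1, 3, 5, 7 days — an arithmetic progression with common difference 2.
Next gap: 9 days. Fri Sep 24 1999 + 9 days = Sun Oct 3 1999.
Next gap: 11 days. Sun Oct 3 1999 + 11 days = Thu Oct 14 1999.
Next gap: 13 days. Thu Oct 14 1999 + 13 days = Wed Oct 27 1999.
Next gap: 15 days. Wed Oct 27 1999 + 15 days = Thu Nov 11 1999.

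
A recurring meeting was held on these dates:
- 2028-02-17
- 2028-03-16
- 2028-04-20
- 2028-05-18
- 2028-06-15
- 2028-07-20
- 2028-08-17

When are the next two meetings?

These are Thursdays at 28- or 35-day spacing (28, 35, 28, 28, 35, 28).
The pattern: 3rd Thursday of the month.
September 2028 — 3rd Thursday is 2028-09-21.
October 2028 — 3rd Thursday is 2028-10-19.

2028-09-21, 2028-10-19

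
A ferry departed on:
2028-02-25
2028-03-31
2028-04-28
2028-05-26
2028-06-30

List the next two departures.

2028-07-28, 2028-08-25

Every date is a Friday; gaps 35, 28, 28, 35 days.
Each is the last Friday of its month (at least one falls on the 29th or later, ruling out '4th Friday').
Last Friday of July 2028: 2028-07-28.
August 2028 ends with Friday 2028-08-25.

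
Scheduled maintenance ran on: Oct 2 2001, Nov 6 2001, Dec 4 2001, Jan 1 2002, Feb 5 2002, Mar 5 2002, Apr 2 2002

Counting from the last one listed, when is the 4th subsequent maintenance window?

Gaps: 35, 28, 28, 35, 28, 28 days — a mix of 28 and 35. Every date is a Tuesday.
Each is the 1st Tuesday of its month.
May 2002 — 1st Tuesday is May 7 2002.
June 2002 — 1st Tuesday is Jun 4 2002.
July 2002 — 1st Tuesday is Jul 2 2002.
1st Tuesday of August 2002: Aug 6 2002.

Aug 6 2002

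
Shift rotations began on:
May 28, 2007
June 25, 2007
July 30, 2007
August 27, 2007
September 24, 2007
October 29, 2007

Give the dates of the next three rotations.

November 26, 2007; December 31, 2007; January 28, 2008

Every date is a Monday; gaps 28, 35, 28, 28, 35 days.
Each is the last Monday of its month (at least one falls on the 29th or later, ruling out '4th Monday').
November 2007 ends with Monday November 26, 2007.
December 2007 ends with Monday December 31, 2007.
January 2008 ends with Monday January 28, 2008.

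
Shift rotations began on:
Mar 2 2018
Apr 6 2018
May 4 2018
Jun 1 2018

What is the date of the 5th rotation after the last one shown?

Gaps: 35, 28, 28 days — a mix of 28 and 35. Every date is a Friday.
Each is the 1st Friday of its month.
1st Friday of July 2018: Jul 6 2018.
1st Friday of August 2018: Aug 3 2018.
1st Friday of September 2018: Sep 7 2018.
1st Friday of October 2018: Oct 5 2018.
1st Friday of November 2018: Nov 2 2018.

Nov 2 2018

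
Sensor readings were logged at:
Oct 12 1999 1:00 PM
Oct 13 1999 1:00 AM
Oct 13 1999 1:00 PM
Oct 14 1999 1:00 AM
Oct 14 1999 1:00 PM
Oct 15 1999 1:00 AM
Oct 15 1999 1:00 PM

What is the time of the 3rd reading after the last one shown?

The interval is a steady 12 hours (12, 12, 12, 12, 12, 12).
Oct 15 1999 1:00 PM + 12 h = Oct 16 1999 1:00 AM.
Oct 16 1999 1:00 AM + 12 h = Oct 16 1999 1:00 PM.
Oct 16 1999 1:00 PM + 12 h = Oct 17 1999 1:00 AM.

Oct 17 1999 1:00 AM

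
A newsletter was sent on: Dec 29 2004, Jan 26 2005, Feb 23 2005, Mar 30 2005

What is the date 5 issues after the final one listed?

Every date is a Wednesday; gaps 28, 28, 35 days.
Each is the last Wednesday of its month (at least one falls on the 29th or later, ruling out '4th Wednesday').
Last Wednesday of April 2005: Apr 27 2005.
Last Wednesday of May 2005: May 25 2005.
June 2005 ends with Wednesday Jun 29 2005.
Last Wednesday of July 2005: Jul 27 2005.
Last Wednesday of August 2005: Aug 31 2005.

Aug 31 2005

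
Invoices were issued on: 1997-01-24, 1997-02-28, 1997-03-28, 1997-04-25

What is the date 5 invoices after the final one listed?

Gaps: 35, 28, 28 days — a mix of 28 and 35. Every date is a Friday.
Each is the 4th Friday of its month.
4th Friday of May 1997: 1997-05-23.
4th Friday of June 1997: 1997-06-27.
July 1997 — 4th Friday is 1997-07-25.
August 1997 — 4th Friday is 1997-08-22.
September 1997 — 4th Friday is 1997-09-26.

1997-09-26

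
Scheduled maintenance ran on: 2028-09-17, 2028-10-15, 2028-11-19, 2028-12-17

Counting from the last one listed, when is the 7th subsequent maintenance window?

2029-07-15

All dates are Sundays, 28, 35, 28 days apart.
Specifically, the 3rd Sunday of each month.
January 2029 — 3rd Sunday is 2029-01-21.
3rd Sunday of February 2029: 2029-02-18.
March 2029 — 3rd Sunday is 2029-03-18.
3rd Sunday of April 2029: 2029-04-15.
3rd Sunday of May 2029: 2029-05-20.
June 2029 — 3rd Sunday is 2029-06-17.
July 2029 — 3rd Sunday is 2029-07-15.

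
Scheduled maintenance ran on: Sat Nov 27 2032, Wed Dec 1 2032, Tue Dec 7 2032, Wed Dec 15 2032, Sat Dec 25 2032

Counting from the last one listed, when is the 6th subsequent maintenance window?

Gaps: 4, 6, 8, 10 days — each gap is 2 larger than the previous one.
Next gap: 12 days. Sat Dec 25 2032 + 12 days = Thu Jan 6 2033.
Next gap: 14 days. Thu Jan 6 2033 + 14 days = Thu Jan 20 2033.
Next gap: 16 days. Thu Jan 20 2033 + 16 days = Sat Feb 5 2033.
Next gap: 18 days. Sat Feb 5 2033 + 18 days = Wed Feb 23 2033.
Next gap: 20 days. Wed Feb 23 2033 + 20 days = Tue Mar 15 2033.
Next gap: 22 days. Tue Mar 15 2033 + 22 days = Wed Apr 6 2033.

Wed Apr 6 2033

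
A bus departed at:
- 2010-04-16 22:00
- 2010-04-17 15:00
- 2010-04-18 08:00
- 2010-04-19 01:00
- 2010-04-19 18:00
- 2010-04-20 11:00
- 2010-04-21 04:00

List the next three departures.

2010-04-21 21:00, 2010-04-22 14:00, 2010-04-23 07:00

Gaps: 17, 17, 17, 17, 17, 17 hours — each event is 17 hours after the previous one.
2010-04-21 04:00 + 17 h = 2010-04-21 21:00.
2010-04-21 21:00 + 17 h = 2010-04-22 14:00.
2010-04-22 14:00 + 17 h = 2010-04-23 07:00.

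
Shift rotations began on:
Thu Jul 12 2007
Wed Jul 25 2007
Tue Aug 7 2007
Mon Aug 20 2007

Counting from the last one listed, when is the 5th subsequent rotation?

The spacing is 13, 13, 13 days — always 13 days.
Mon Aug 20 2007 + 13 days = Sun Sep 2 2007.
Sun Sep 2 2007 + 13 days = Sat Sep 15 2007.
Sat Sep 15 2007 + 13 days = Fri Sep 28 2007.
Fri Sep 28 2007 + 13 days = Thu Oct 11 2007.
Thu Oct 11 2007 + 13 days = Wed Oct 24 2007.

Wed Oct 24 2007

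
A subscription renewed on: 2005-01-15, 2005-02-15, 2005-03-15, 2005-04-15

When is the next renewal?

The day-of-month is always 15 (31, 28, 31 days between events).
So this recurs on the 15th of each month.
Next: May 2005 → 2005-05-15.

2005-05-15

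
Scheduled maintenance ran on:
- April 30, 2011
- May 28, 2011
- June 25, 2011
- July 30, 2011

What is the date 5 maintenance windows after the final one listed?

December 31, 2011

Every date is a Saturday; gaps 28, 28, 35 days.
Each is the last Saturday of its month (at least one falls on the 29th or later, ruling out '4th Saturday').
Last Saturday of August 2011: August 27, 2011.
September 2011 ends with Saturday September 24, 2011.
Last Saturday of October 2011: October 29, 2011.
Last Saturday of November 2011: November 26, 2011.
December 2011 ends with Saturday December 31, 2011.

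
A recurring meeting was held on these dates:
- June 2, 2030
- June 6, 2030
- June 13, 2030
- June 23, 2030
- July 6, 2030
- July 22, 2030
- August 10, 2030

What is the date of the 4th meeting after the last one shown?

November 24, 2030

Intervals are 4, 7, 10, 13, 16, 19 days — an arithmetic progression with common difference 3.
Next gap: 22 days. August 10, 2030 + 22 days = September 1, 2030.
Next gap: 25 days. September 1, 2030 + 25 days = September 26, 2030.
Next gap: 28 days. September 26, 2030 + 28 days = October 24, 2030.
Next gap: 31 days. October 24, 2030 + 31 days = November 24, 2030.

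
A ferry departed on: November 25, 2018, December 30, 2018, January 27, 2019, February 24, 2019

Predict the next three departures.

All Sundays; the gaps (35, 28, 28) vary with month length.
This is the last Sunday of each month.
March 2019 ends with Sunday March 31, 2019.
April 2019 ends with Sunday April 28, 2019.
May 2019 ends with Sunday May 26, 2019.

March 31, 2019; April 28, 2019; May 26, 2019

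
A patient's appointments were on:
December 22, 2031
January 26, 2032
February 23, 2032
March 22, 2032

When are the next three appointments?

These are Mondays at 28- or 35-day spacing (35, 28, 28).
The pattern: 4th Monday of the month.
4th Monday of April 2032: April 26, 2032.
4th Monday of May 2032: May 24, 2032.
4th Monday of June 2032: June 28, 2032.

April 26, 2032; May 24, 2032; June 28, 2032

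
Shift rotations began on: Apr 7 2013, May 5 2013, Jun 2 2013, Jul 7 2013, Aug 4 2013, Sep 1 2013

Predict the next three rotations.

Oct 6 2013, Nov 3 2013, Dec 1 2013

All dates are Sundays, 28, 28, 35, 28, 28 days apart.
Specifically, the 1st Sunday of each month.
October 2013 — 1st Sunday is Oct 6 2013.
1st Sunday of November 2013: Nov 3 2013.
1st Sunday of December 2013: Dec 1 2013.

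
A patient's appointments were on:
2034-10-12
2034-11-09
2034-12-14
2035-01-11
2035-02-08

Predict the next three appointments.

These are Thursdays at 28- or 35-day spacing (28, 35, 28, 28).
The pattern: 2nd Thursday of the month.
March 2035 — 2nd Thursday is 2035-03-08.
April 2035 — 2nd Thursday is 2035-04-12.
2nd Thursday of May 2035: 2035-05-10.

2035-03-08, 2035-04-12, 2035-05-10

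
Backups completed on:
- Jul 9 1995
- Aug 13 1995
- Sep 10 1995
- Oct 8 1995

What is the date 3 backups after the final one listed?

Jan 14 1996

These are Sundays at 28- or 35-day spacing (35, 28, 28).
The pattern: 2nd Sunday of the month.
2nd Sunday of November 1995: Nov 12 1995.
December 1995 — 2nd Sunday is Dec 10 1995.
2nd Sunday of January 1996: Jan 14 1996.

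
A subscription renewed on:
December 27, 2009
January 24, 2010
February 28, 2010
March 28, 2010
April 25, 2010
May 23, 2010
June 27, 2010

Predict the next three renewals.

July 25, 2010; August 22, 2010; September 26, 2010

Gaps: 28, 35, 28, 28, 28, 35 days — a mix of 28 and 35. Every date is a Sunday.
Each is the 4th Sunday of its month.
4th Sunday of July 2010: July 25, 2010.
4th Sunday of August 2010: August 22, 2010.
4th Sunday of September 2010: September 26, 2010.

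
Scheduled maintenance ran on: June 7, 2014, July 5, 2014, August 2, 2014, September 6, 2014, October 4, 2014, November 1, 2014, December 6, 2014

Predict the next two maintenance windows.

Gaps: 28, 28, 35, 28, 28, 35 days — a mix of 28 and 35. Every date is a Saturday.
Each is the 1st Saturday of its month.
1st Saturday of January 2015: January 3, 2015.
February 2015 — 1st Saturday is February 7, 2015.

January 3, 2015; February 7, 2015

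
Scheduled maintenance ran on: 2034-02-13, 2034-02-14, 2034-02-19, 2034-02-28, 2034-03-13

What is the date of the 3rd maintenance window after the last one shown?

2034-05-15

Gaps: 1, 5, 9, 13 days — each gap is 4 larger than the previous one.
Next gap: 17 days. 2034-03-13 + 17 days = 2034-03-30.
Next gap: 21 days. 2034-03-30 + 21 days = 2034-04-20.
Next gap: 25 days. 2034-04-20 + 25 days = 2034-05-15.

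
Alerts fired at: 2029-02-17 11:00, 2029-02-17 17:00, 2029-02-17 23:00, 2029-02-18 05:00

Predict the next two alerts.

2029-02-18 11:00, 2029-02-18 17:00

Spacing: 6, 6, 6 h — constant 6 h.
2029-02-18 05:00 + 6 h = 2029-02-18 11:00.
2029-02-18 11:00 + 6 h = 2029-02-18 17:00.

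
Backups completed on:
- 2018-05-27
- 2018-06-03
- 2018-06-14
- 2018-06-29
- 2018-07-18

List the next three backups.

2018-08-10, 2018-09-06, 2018-10-07

The spacing grows by 4 each time: 7, 11, 15, 19 days.
Next gap: 23 days. 2018-07-18 + 23 days = 2018-08-10.
Next gap: 27 days. 2018-08-10 + 27 days = 2018-09-06.
Next gap: 31 days. 2018-09-06 + 31 days = 2018-10-07.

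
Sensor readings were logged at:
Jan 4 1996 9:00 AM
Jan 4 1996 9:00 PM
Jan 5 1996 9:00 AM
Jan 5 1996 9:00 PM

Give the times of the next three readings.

Jan 6 1996 9:00 AM, Jan 6 1996 9:00 PM, Jan 7 1996 9:00 AM

Gaps: 12, 12, 12 hours — each event is 12 hours after the previous one.
Jan 5 1996 9:00 PM + 12 h = Jan 6 1996 9:00 AM.
Jan 6 1996 9:00 AM + 12 h = Jan 6 1996 9:00 PM.
Jan 6 1996 9:00 PM + 12 h = Jan 7 1996 9:00 AM.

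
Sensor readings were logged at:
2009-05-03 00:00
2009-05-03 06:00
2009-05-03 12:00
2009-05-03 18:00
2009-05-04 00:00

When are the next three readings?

Spacing: 6, 6, 6, 6 h — constant 6 h.
2009-05-04 00:00 + 6 h = 2009-05-04 06:00.
2009-05-04 06:00 + 6 h = 2009-05-04 12:00.
2009-05-04 12:00 + 6 h = 2009-05-04 18:00.

2009-05-04 06:00, 2009-05-04 12:00, 2009-05-04 18:00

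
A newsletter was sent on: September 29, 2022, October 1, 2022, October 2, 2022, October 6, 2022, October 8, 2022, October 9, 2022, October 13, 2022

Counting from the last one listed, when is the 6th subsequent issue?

October 27, 2022

The gap pattern 2, 1, 4, 2, 1, 4 repeats every 3 events.
These are the Thursdays, Saturdays and Sundays of each week.
The following Saturday is October 15, 2022.
Next Sunday: October 16, 2022.
Next Thursday: October 20, 2022.
Next Saturday: October 22, 2022.
The following Sunday is October 23, 2022.
Next Thursday: October 27, 2022.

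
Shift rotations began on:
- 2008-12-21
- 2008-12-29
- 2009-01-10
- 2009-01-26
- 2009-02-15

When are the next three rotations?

Intervals are 8, 12, 16, 20 days — an arithmetic progression with common difference 4.
Next gap: 24 days. 2009-02-15 + 24 days = 2009-03-11.
Next gap: 28 days. 2009-03-11 + 28 days = 2009-04-08.
Next gap: 32 days. 2009-04-08 + 32 days = 2009-05-10.

2009-03-11, 2009-04-08, 2009-05-10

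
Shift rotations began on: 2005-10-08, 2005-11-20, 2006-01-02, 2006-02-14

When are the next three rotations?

Every event comes 43 days after the last (43, 43, 43).
2006-02-14 + 43 days = 2006-03-29.
2006-03-29 + 43 days = 2006-05-11.
2006-05-11 + 43 days = 2006-06-23.

2006-03-29, 2006-05-11, 2006-06-23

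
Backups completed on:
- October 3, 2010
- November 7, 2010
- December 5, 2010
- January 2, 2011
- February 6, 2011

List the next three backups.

March 6, 2011; April 3, 2011; May 1, 2011

All dates are Sundays, 35, 28, 28, 35 days apart.
Specifically, the 1st Sunday of each month.
March 2011 — 1st Sunday is March 6, 2011.
1st Sunday of April 2011: April 3, 2011.
1st Sunday of May 2011: May 1, 2011.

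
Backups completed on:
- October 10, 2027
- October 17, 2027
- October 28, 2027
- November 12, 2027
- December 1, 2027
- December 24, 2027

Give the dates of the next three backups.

The spacing grows by 4 each time: 7, 11, 15, 19, 23 days.
Next gap: 27 days. December 24, 2027 + 27 days = January 20, 2028.
Next gap: 31 days. January 20, 2028 + 31 days = February 20, 2028.
Next gap: 35 days. February 20, 2028 + 35 days = March 26, 2028.

January 20, 2028; February 20, 2028; March 26, 2028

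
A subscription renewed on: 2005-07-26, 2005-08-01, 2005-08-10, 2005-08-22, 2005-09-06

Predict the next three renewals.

Intervals are 6, 9, 12, 15 days — an arithmetic progression with common difference 3.
Next gap: 18 days. 2005-09-06 + 18 days = 2005-09-24.
Next gap: 21 days. 2005-09-24 + 21 days = 2005-10-15.
Next gap: 24 days. 2005-10-15 + 24 days = 2005-11-08.

2005-09-24, 2005-10-15, 2005-11-08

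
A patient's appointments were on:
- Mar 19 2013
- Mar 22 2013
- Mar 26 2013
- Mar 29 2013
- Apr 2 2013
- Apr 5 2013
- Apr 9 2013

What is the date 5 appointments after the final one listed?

Apr 26 2013

The gap pattern 3, 4, 3, 4, 3, 4 repeats every 2 events.
These are the Tuesdays and Fridays of each week.
Next Friday: Apr 12 2013.
The following Tuesday is Apr 16 2013.
Next Friday: Apr 19 2013.
Next Tuesday: Apr 23 2013.
Next Friday: Apr 26 2013.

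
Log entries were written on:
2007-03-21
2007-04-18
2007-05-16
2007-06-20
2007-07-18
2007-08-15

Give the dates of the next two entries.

2007-09-19, 2007-10-17

These are Wednesdays at 28- or 35-day spacing (28, 28, 35, 28, 28).
The pattern: 3rd Wednesday of the month.
September 2007 — 3rd Wednesday is 2007-09-19.
3rd Wednesday of October 2007: 2007-10-17.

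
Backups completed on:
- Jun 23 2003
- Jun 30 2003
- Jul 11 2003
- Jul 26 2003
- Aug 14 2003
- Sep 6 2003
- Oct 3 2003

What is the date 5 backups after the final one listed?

The spacing grows by 4 each time: 7, 11, 15, 19, 23, 27 days.
Next gap: 31 days. Oct 3 2003 + 31 days = Nov 3 2003.
Next gap: 35 days. Nov 3 2003 + 35 days = Dec 8 2003.
Next gap: 39 days. Dec 8 2003 + 39 days = Jan 16 2004.
Next gap: 43 days. Jan 16 2004 + 43 days = Feb 28 2004.
Next gap: 47 days. Feb 28 2004 + 47 days = Apr 15 2004.

Apr 15 2004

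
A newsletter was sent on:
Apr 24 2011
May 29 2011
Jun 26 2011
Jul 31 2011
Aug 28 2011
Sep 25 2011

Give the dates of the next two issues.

Every date is a Sunday; gaps 35, 28, 35, 28, 28 days.
Each is the last Sunday of its month (at least one falls on the 29th or later, ruling out '4th Sunday').
Last Sunday of October 2011: Oct 30 2011.
November 2011 ends with Sunday Nov 27 2011.

Oct 30 2011, Nov 27 2011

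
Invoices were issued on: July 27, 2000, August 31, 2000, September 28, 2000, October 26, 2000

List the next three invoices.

Every date is a Thursday; gaps 35, 28, 28 days.
Each is the last Thursday of its month (at least one falls on the 29th or later, ruling out '4th Thursday').
Last Thursday of November 2000: November 30, 2000.
Last Thursday of December 2000: December 28, 2000.
January 2001 ends with Thursday January 25, 2001.

November 30, 2000; December 28, 2000; January 25, 2001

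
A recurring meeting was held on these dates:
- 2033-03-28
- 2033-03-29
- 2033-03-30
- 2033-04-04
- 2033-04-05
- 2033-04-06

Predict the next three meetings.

Every event lands on a Monday or Tuesday or Wednesday (gaps cycle 1, 1, 5, 1, 1).
So the schedule is: every Monday, Tuesday and Wednesday.
Next Monday: 2033-04-11.
Next Tuesday: 2033-04-12.
The following Wednesday is 2033-04-13.

2033-04-11, 2033-04-12, 2033-04-13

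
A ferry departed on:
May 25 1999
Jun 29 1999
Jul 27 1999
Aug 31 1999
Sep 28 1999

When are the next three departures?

Oct 26 1999, Nov 30 1999, Dec 28 1999

Every date is a Tuesday; gaps 35, 28, 35, 28 days.
Each is the last Tuesday of its month (at least one falls on the 29th or later, ruling out '4th Tuesday').
October 1999 ends with Tuesday Oct 26 1999.
November 1999 ends with Tuesday Nov 30 1999.
Last Tuesday of December 1999: Dec 28 1999.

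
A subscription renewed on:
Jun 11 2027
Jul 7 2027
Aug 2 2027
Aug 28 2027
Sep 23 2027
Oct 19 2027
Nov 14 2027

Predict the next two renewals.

The spacing is 26, 26, 26, 26, 26, 26 days — always 26 days.
Nov 14 2027 + 26 days = Dec 10 2027.
Dec 10 2027 + 26 days = Jan 5 2028.

Dec 10 2027, Jan 5 2028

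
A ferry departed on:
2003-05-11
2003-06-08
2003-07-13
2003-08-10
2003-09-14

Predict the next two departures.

2003-10-12, 2003-11-09

All dates are Sundays, 28, 35, 28, 35 days apart.
Specifically, the 2nd Sunday of each month.
2nd Sunday of October 2003: 2003-10-12.
2nd Sunday of November 2003: 2003-11-09.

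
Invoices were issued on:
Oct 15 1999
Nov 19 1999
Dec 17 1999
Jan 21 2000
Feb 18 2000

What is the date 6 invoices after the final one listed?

All dates are Fridays, 35, 28, 35, 28 days apart.
Specifically, the 3rd Friday of each month.
3rd Friday of March 2000: Mar 17 2000.
April 2000 — 3rd Friday is Apr 21 2000.
May 2000 — 3rd Friday is May 19 2000.
3rd Friday of June 2000: Jun 16 2000.
3rd Friday of July 2000: Jul 21 2000.
3rd Friday of August 2000: Aug 18 2000.

Aug 18 2000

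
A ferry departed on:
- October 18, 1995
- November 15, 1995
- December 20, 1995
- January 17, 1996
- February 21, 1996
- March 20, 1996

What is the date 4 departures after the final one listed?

July 17, 1996

These are Wednesdays at 28- or 35-day spacing (28, 35, 28, 35, 28).
The pattern: 3rd Wednesday of the month.
April 1996 — 3rd Wednesday is April 17, 1996.
3rd Wednesday of May 1996: May 15, 1996.
3rd Wednesday of June 1996: June 19, 1996.
July 1996 — 3rd Wednesday is July 17, 1996.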